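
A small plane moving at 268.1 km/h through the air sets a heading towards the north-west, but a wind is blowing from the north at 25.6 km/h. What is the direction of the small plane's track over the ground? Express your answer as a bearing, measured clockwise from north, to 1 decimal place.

Taking east as x and north as y: velocity relative to the air = (-189.575, 189.575) km/h; the air relative to ground = (0.000, -25.600) km/h.
Velocity relative to ground = (-189.575, 189.575) + (0.000, -25.600) = (-189.575, 163.975) km/h.
Bearing = atan2(-189.58, 163.98) = 310.86° clockwise from north.

310.9°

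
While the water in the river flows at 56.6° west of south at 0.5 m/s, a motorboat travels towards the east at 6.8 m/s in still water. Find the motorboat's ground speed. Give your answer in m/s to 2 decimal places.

Taking east as x and north as y: velocity relative to the water = (6.800, 0.000) m/s; the water relative to ground = (-0.417, -0.275) m/s.
Velocity relative to ground = (6.800, 0.000) + (-0.417, -0.275) = (6.383, -0.275) m/s.
Speed = |(6.383, -0.275)| = 6.389 m/s.

6.39 m/s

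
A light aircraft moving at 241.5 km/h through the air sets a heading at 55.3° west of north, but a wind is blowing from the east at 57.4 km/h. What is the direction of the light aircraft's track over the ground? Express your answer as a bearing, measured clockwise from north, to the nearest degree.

298°

Taking east as x and north as y: velocity relative to the air = (-198.548, 137.481) km/h; the air relative to ground = (-57.400, 0.000) km/h.
Velocity relative to ground = (-198.548, 137.481) + (-57.400, 0.000) = (-255.948, 137.481) km/h.
Bearing = atan2(-255.95, 137.48) = 298.24° clockwise from north.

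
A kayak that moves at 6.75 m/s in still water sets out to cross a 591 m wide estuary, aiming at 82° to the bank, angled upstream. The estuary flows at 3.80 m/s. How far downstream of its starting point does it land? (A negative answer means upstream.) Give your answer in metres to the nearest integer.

Perpendicular speed = 6.684 m/s; crossing time = 591 / 6.684 = 88.416 s.
Net downstream speed = 2.861 m/s.
Drift = 2.861 × 88.416 = 252.921 m (downstream).

253 m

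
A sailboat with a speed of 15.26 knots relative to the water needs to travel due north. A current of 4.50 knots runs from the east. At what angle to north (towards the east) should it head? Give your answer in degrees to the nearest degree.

17°

The current pushes perpendicular to the desired track; the heading must have a component into the current equal to 4.50 knots: 15.26 sin θ = 4.50.
sin θ = 0.2949, so θ = 17.151°.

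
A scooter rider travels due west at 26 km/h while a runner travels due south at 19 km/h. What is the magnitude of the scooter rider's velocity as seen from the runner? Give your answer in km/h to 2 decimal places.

32.20 km/h

Taking east as x and north as y: scooter rider velocity = (-26.000, 0.000) km/h; runner velocity = (0.000, -19.000) km/h.
Velocity of scooter rider relative to runner = (-26.000, 0.000) − (0.000, -19.000) = (-26.000, 19.000) km/h.
Magnitude = |(-26.000, 19.000)| = 32.202 km/h.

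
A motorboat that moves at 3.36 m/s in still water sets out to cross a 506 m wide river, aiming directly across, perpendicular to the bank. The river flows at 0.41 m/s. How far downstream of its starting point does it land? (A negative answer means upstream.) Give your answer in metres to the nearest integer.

62 m

Perpendicular speed = 3.360 m/s; crossing time = 506 / 3.360 = 150.595 s.
Net downstream speed = 0.410 m/s.
Drift = 0.410 × 150.595 = 61.744 m (downstream).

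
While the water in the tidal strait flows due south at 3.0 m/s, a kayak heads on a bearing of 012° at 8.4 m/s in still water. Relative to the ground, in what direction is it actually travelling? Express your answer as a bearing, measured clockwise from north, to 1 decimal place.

Taking east as x and north as y: velocity relative to the water = (1.746, 8.216) m/s; the water relative to ground = (0.000, -3.000) m/s.
Velocity relative to ground = (1.746, 8.216) + (0.000, -3.000) = (1.746, 5.216) m/s.
Bearing = atan2(1.75, 5.22) = 18.51° clockwise from north.

018.5°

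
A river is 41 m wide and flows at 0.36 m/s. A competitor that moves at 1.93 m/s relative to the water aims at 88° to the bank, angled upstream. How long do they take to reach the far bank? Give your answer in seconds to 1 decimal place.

The component of the competitor's velocity perpendicular to the bank is 1.93 × sin 88° = 1.929 m/s.
The flow acts along the bank and has no component across it.
Time = 41 / 1.929 = 21.256 s.

21.3 s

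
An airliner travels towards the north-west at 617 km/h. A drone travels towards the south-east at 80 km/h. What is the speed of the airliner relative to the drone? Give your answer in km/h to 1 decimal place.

697.0 km/h

Taking east as x and north as y: airliner velocity = (-436.285, 436.285) km/h; drone velocity = (56.569, -56.569) km/h.
Velocity of airliner relative to drone = (-436.285, 436.285) − (56.569, -56.569) = (-492.853, 492.853) km/h.
Magnitude = |(-492.853, 492.853)| = 697.000 km/h.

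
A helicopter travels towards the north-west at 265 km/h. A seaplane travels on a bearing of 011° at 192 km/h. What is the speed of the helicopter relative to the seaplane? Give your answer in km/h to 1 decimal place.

224.0 km/h

Taking east as x and north as y: helicopter velocity = (-187.383, 187.383) km/h; seaplane velocity = (36.635, 188.472) km/h.
Velocity of helicopter relative to seaplane = (-187.383, 187.383) − (36.635, 188.472) = (-224.019, -1.089) km/h.
Magnitude = |(-224.019, -1.089)| = 224.021 km/h.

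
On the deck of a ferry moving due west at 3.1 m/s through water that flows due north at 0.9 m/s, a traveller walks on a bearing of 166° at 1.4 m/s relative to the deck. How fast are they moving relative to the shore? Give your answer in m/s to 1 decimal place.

In east/north components (m/s): traveller relative to ferry = (0.339, -1.358); ferry relative to water = (-3.100, 0.000); water relative to ground = (0.000, 0.900).
Sum = (-2.761, -0.458) m/s.
Speed = |(-2.761, -0.458)| = 2.799 m/s.

2.8 m/s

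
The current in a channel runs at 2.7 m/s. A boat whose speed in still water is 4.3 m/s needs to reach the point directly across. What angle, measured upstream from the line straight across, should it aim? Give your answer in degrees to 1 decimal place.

To cancel the current, the upstream component of the boat's velocity must equal the flow: 4.3 sin θ = 2.7.
sin θ = 2.7 / 4.3 = 0.6279.
θ = arcsin(0.6279) = 38.896°.

38.9°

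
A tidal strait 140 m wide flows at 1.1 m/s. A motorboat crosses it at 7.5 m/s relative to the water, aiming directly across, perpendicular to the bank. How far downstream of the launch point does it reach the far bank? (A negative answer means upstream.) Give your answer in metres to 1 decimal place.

20.5 m

Perpendicular speed = 7.500 m/s; crossing time = 140 / 7.500 = 18.667 s.
Net downstream speed = 1.100 m/s.
Drift = 1.100 × 18.667 = 20.533 m (downstream).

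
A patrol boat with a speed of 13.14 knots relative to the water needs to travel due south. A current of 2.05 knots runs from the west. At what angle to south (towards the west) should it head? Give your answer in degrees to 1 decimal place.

9.0°

The current pushes perpendicular to the desired track; the heading must have a component into the current equal to 2.05 knots: 13.14 sin θ = 2.05.
sin θ = 0.1560, so θ = 8.976°.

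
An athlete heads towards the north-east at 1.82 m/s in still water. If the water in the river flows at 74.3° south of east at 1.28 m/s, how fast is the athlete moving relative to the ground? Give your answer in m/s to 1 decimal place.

Taking east as x and north as y: velocity relative to the water = (1.287, 1.287) m/s; the water relative to ground = (0.346, -1.232) m/s.
Velocity relative to ground = (1.287, 1.287) + (0.346, -1.232) = (1.633, 0.055) m/s.
Speed = |(1.633, 0.055)| = 1.634 m/s.

1.6 m/s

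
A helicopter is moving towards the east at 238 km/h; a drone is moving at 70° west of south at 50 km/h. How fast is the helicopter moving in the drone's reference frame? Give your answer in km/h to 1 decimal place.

Taking east as x and north as y: helicopter velocity = (238.000, 0.000) km/h; drone velocity = (-46.985, -17.101) km/h.
Velocity of helicopter relative to drone = (238.000, 0.000) − (-46.985, -17.101) = (284.985, 17.101) km/h.
Magnitude = |(284.985, 17.101)| = 285.497 km/h.

285.5 km/h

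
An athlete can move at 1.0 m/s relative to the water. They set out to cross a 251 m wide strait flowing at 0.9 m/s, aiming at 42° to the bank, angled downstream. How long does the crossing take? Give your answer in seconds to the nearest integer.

The component of the athlete's velocity perpendicular to the bank is 1.0 × sin 42° = 0.669 m/s.
The flow acts along the bank and has no component across it.
Time = 251 / 0.669 = 375.114 s.

375 s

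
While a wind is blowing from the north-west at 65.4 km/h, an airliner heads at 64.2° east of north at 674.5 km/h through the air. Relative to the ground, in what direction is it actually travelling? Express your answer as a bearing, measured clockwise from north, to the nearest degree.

069°

Taking east as x and north as y: velocity relative to the air = (607.265, 293.563) km/h; the air relative to ground = (46.245, -46.245) km/h.
Velocity relative to ground = (607.265, 293.563) + (46.245, -46.245) = (653.510, 247.319) km/h.
Bearing = atan2(653.51, 247.32) = 69.27° clockwise from north.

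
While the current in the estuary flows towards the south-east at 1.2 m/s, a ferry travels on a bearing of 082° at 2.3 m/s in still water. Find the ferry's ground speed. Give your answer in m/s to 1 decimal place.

3.2 m/s

Taking east as x and north as y: velocity relative to the water = (2.278, 0.320) m/s; the water relative to ground = (0.849, -0.849) m/s.
Velocity relative to ground = (2.278, 0.320) + (0.849, -0.849) = (3.126, -0.528) m/s.
Speed = |(3.126, -0.528)| = 3.170 m/s.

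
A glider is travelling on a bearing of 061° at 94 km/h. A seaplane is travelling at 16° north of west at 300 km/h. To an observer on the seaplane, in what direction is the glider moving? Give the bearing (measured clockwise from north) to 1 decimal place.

095.7°

Taking east as x and north as y: glider velocity = (82.214, 45.572) km/h; seaplane velocity = (-288.379, 82.691) km/h.
Velocity of glider relative to seaplane = (82.214, 45.572) − (-288.379, 82.691) = (370.593, -37.119) km/h.
Bearing = atan2(370.59, -37.12) = 95.72° clockwise from north.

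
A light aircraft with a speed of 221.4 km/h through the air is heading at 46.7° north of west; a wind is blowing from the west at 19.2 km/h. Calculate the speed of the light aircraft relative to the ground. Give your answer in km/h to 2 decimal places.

Taking east as x and north as y: velocity relative to the air = (-151.840, 161.129) km/h; the air relative to ground = (19.200, 0.000) km/h.
Velocity relative to ground = (-151.840, 161.129) + (19.200, 0.000) = (-132.640, 161.129) km/h.
Speed = |(-132.640, 161.129)| = 208.701 km/h.

208.70 km/h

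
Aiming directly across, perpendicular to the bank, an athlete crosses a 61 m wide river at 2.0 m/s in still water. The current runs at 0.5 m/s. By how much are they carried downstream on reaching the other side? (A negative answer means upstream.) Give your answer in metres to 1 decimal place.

15.3 m

Perpendicular speed = 2.000 m/s; crossing time = 61 / 2.000 = 30.500 s.
Net downstream speed = 0.500 m/s.
Drift = 0.500 × 30.500 = 15.250 m (downstream).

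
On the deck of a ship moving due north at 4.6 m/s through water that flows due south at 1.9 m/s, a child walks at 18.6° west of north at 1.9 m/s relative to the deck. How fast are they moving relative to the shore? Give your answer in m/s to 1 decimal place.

In east/north components (m/s): child relative to ship = (-0.606, 1.801); ship relative to water = (0.000, 4.600); water relative to ground = (0.000, -1.900).
Sum = (-0.606, 4.501) m/s.
Speed = |(-0.606, 4.501)| = 4.541 m/s.

4.5 m/s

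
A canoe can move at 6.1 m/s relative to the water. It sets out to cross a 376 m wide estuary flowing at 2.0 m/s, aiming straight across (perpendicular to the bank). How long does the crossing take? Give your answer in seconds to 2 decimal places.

The component of the canoe's velocity perpendicular to the bank is 6.1 m/s.
The flow acts along the bank and has no component across it.
Time = 376 / 6.100 = 61.639 s.

61.64 s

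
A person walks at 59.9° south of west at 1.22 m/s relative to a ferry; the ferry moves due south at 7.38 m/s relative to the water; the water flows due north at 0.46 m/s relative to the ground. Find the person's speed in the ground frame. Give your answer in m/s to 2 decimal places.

In east/north components (m/s): person relative to ferry = (-0.612, -1.055); ferry relative to water = (0.000, -7.380); water relative to ground = (0.000, 0.460).
Sum = (-0.612, -7.975) m/s.
Speed = |(-0.612, -7.975)| = 7.999 m/s.

8.00 m/s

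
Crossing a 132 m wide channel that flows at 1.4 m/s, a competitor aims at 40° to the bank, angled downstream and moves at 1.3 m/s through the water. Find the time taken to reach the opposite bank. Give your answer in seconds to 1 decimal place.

The component of the competitor's velocity perpendicular to the bank is 1.3 × sin 40° = 0.836 m/s.
The flow acts along the bank and has no component across it.
Time = 132 / 0.836 = 157.966 s.

158.0 s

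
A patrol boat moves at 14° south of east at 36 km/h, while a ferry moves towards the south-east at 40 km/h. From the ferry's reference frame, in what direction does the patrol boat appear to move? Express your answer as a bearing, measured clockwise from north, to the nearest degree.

Taking east as x and north as y: patrol boat velocity = (34.931, -8.709) km/h; ferry velocity = (28.284, -28.284) km/h.
Velocity of patrol boat relative to ferry = (34.931, -8.709) − (28.284, -28.284) = (6.646, 19.575) km/h.
Bearing = atan2(6.65, 19.58) = 18.75° clockwise from north.

019°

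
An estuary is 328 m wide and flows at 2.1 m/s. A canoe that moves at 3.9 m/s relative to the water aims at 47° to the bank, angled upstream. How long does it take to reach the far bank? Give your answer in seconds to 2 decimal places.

The component of the canoe's velocity perpendicular to the bank is 3.9 × sin 47° = 2.852 m/s.
The current is parallel to the bank, so it does not affect the crossing time.
Time = 328 / 2.852 = 114.996 s.

115.00 s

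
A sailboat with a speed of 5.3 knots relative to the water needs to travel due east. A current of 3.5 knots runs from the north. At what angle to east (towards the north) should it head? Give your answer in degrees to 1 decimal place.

The current pushes perpendicular to the desired track; the heading must have a component into the current equal to 3.5 knots: 5.3 sin θ = 3.5.
sin θ = 0.6604, so θ = 41.329°.

41.3°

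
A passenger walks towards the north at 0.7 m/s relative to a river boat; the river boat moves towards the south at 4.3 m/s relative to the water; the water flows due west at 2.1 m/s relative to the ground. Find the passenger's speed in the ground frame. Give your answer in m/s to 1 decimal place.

4.2 m/s

In east/north components (m/s): passenger relative to river boat = (0.000, 0.700); river boat relative to water = (0.000, -4.300); water relative to ground = (-2.100, 0.000).
Sum = (-2.100, -3.600) m/s.
Speed = |(-2.100, -3.600)| = 4.168 m/s.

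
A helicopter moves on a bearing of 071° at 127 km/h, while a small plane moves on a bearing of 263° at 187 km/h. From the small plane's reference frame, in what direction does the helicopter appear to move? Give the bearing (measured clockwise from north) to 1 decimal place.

078.2°

Taking east as x and north as y: helicopter velocity = (120.081, 41.347) km/h; small plane velocity = (-185.606, -22.790) km/h.
Velocity of helicopter relative to small plane = (120.081, 41.347) − (-185.606, -22.790) = (305.687, 64.137) km/h.
Bearing = atan2(305.69, 64.14) = 78.15° clockwise from north.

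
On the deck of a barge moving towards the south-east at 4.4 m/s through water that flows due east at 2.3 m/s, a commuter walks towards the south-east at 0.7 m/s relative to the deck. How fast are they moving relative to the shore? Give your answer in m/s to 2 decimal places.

6.92 m/s

In east/north components (m/s): commuter relative to barge = (0.495, -0.495); barge relative to water = (3.111, -3.111); water relative to ground = (2.300, 0.000).
Sum = (5.906, -3.606) m/s.
Speed = |(5.906, -3.606)| = 6.920 m/s.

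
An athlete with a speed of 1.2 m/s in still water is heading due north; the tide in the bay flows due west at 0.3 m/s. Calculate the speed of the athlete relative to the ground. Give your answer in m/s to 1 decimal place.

Taking east as x and north as y: velocity relative to the water = (0.000, 1.200) m/s; the water relative to ground = (-0.300, 0.000) m/s.
Velocity relative to ground = (0.000, 1.200) + (-0.300, 0.000) = (-0.300, 1.200) m/s.
Speed = |(-0.300, 1.200)| = 1.237 m/s.

1.2 m/s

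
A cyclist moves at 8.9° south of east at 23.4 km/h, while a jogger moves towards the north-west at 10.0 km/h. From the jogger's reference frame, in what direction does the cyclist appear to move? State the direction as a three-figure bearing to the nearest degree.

Taking east as x and north as y: cyclist velocity = (23.118, -3.620) km/h; jogger velocity = (-7.071, 7.071) km/h.
Velocity of cyclist relative to jogger = (23.118, -3.620) − (-7.071, 7.071) = (30.189, -10.691) km/h.
Bearing = atan2(30.19, -10.69) = 109.50° clockwise from north.

110°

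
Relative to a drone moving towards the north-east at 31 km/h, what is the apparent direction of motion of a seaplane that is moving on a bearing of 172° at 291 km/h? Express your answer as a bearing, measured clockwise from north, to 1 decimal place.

176.6°

Taking east as x and north as y: seaplane velocity = (40.499, -288.168) km/h; drone velocity = (21.920, 21.920) km/h.
Velocity of seaplane relative to drone = (40.499, -288.168) − (21.920, 21.920) = (18.579, -310.088) km/h.
Bearing = atan2(18.58, -310.09) = 176.57° clockwise from north.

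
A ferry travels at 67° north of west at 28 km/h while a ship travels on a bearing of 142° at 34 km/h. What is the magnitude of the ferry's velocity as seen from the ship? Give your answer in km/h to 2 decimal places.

Taking east as x and north as y: ferry velocity = (-10.940, 25.774) km/h; ship velocity = (20.932, -26.792) km/h.
Velocity of ferry relative to ship = (-10.940, 25.774) − (20.932, -26.792) = (-31.873, 52.567) km/h.
Magnitude = |(-31.873, 52.567)| = 61.475 km/h.

61.47 km/h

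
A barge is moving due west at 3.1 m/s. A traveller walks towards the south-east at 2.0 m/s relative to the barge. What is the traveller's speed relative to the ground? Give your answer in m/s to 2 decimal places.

2.20 m/s

Taking east as x and north as y: barge velocity = (-3.100, 0.000) m/s; traveller velocity relative to barge = (1.414, -1.414) m/s.
Velocity relative to ground = (-3.100, 0.000) + (1.414, -1.414) = (-1.686, -1.414) m/s.
Speed = |(-1.686, -1.414)| = 2.200 m/s.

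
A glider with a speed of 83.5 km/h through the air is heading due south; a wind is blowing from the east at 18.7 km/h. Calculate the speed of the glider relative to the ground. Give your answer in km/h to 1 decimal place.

Taking east as x and north as y: velocity relative to the air = (0.000, -83.500) km/h; the air relative to ground = (-18.700, 0.000) km/h.
Velocity relative to ground = (0.000, -83.500) + (-18.700, 0.000) = (-18.700, -83.500) km/h.
Speed = |(-18.700, -83.500)| = 85.568 km/h.

85.6 km/h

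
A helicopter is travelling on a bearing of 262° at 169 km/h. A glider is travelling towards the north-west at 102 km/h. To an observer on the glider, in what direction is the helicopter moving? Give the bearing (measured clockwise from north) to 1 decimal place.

224.9°

Taking east as x and north as y: helicopter velocity = (-167.355, -23.520) km/h; glider velocity = (-72.125, 72.125) km/h.
Velocity of helicopter relative to glider = (-167.355, -23.520) − (-72.125, 72.125) = (-95.230, -95.645) km/h.
Bearing = atan2(-95.23, -95.65) = 224.88° clockwise from north.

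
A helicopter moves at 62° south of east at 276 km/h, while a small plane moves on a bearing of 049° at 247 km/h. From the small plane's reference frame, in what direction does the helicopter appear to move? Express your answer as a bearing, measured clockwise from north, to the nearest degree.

188°

Taking east as x and north as y: helicopter velocity = (129.574, -243.694) km/h; small plane velocity = (186.413, 162.047) km/h.
Velocity of helicopter relative to small plane = (129.574, -243.694) − (186.413, 162.047) = (-56.839, -405.740) km/h.
Bearing = atan2(-56.84, -405.74) = 187.97° clockwise from north.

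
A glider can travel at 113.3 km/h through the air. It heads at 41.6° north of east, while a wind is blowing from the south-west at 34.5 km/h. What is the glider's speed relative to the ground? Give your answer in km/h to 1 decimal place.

147.8 km/h

Taking east as x and north as y: velocity relative to the air = (84.726, 75.223) km/h; the air relative to ground = (24.395, 24.395) km/h.
Velocity relative to ground = (84.726, 75.223) + (24.395, 24.395) = (109.121, 99.618) km/h.
Speed = |(109.121, 99.618)| = 147.753 km/h.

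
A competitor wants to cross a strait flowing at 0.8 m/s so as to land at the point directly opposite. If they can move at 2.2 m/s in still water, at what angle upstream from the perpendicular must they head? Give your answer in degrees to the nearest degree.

21°

To cancel the current, the upstream component of the competitor's velocity must equal the flow: 2.2 sin θ = 0.8.
sin θ = 0.8 / 2.2 = 0.3636.
θ = arcsin(0.3636) = 21.324°.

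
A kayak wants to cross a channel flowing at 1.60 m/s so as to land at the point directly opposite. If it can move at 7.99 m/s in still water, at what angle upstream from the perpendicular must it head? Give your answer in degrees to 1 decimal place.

11.6°

To cancel the current, the upstream component of the kayak's velocity must equal the flow: 7.99 sin θ = 1.60.
sin θ = 1.60 / 7.99 = 0.2003.
θ = arcsin(0.2003) = 11.552°.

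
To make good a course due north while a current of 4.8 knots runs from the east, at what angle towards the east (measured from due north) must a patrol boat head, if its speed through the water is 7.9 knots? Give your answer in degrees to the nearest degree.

37°

The current pushes perpendicular to the desired track; the heading must have a component into the current equal to 4.8 knots: 7.9 sin θ = 4.8.
sin θ = 0.6076, so θ = 37.416°.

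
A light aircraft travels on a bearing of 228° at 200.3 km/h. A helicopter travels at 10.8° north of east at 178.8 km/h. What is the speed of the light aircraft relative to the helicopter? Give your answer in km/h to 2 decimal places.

Taking east as x and north as y: light aircraft velocity = (-148.852, -134.027) km/h; helicopter velocity = (175.633, 33.504) km/h.
Velocity of light aircraft relative to helicopter = (-148.852, -134.027) − (175.633, 33.504) = (-324.485, -167.531) km/h.
Magnitude = |(-324.485, -167.531)| = 365.181 km/h.

365.18 km/h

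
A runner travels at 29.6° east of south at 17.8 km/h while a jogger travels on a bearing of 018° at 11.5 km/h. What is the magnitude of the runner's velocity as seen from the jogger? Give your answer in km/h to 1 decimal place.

26.9 km/h

Taking east as x and north as y: runner velocity = (8.792, -15.477) km/h; jogger velocity = (3.554, 10.937) km/h.
Velocity of runner relative to jogger = (8.792, -15.477) − (3.554, 10.937) = (5.238, -26.414) km/h.
Magnitude = |(5.238, -26.414)| = 26.929 km/h.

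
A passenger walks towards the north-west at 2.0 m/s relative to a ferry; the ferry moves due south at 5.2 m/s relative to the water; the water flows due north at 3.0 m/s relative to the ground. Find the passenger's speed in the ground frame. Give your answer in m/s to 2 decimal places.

1.62 m/s

In east/north components (m/s): passenger relative to ferry = (-1.414, 1.414); ferry relative to water = (0.000, -5.200); water relative to ground = (0.000, 3.000).
Sum = (-1.414, -0.786) m/s.
Speed = |(-1.414, -0.786)| = 1.618 m/s.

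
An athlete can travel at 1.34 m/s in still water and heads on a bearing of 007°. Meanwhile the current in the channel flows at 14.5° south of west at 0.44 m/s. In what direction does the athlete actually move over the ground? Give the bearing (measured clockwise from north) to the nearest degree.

348°

Taking east as x and north as y: velocity relative to the water = (0.163, 1.330) m/s; the water relative to ground = (-0.426, -0.110) m/s.
Velocity relative to ground = (0.163, 1.330) + (-0.426, -0.110) = (-0.263, 1.220) m/s.
Bearing = atan2(-0.26, 1.22) = 347.85° clockwise from north.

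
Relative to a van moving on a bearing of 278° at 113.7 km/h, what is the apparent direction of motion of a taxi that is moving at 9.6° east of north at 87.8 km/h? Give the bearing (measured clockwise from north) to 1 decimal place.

060.9°

Taking east as x and north as y: taxi velocity = (14.642, 86.570) km/h; van velocity = (-112.593, 15.824) km/h.
Velocity of taxi relative to van = (14.642, 86.570) − (-112.593, 15.824) = (127.236, 70.746) km/h.
Bearing = atan2(127.24, 70.75) = 60.92° clockwise from north.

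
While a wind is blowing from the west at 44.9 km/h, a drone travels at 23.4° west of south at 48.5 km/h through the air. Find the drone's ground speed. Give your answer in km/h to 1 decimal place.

Taking east as x and north as y: velocity relative to the air = (-19.262, -44.511) km/h; the air relative to ground = (44.900, 0.000) km/h.
Velocity relative to ground = (-19.262, -44.511) + (44.900, 0.000) = (25.638, -44.511) km/h.
Speed = |(25.638, -44.511)| = 51.367 km/h.

51.4 km/h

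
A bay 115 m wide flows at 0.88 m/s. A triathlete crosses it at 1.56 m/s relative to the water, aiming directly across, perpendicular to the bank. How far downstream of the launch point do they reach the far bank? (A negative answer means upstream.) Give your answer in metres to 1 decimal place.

64.9 m

Perpendicular speed = 1.560 m/s; crossing time = 115 / 1.560 = 73.718 s.
Net downstream speed = 0.880 m/s.
Drift = 0.880 × 73.718 = 64.872 m (downstream).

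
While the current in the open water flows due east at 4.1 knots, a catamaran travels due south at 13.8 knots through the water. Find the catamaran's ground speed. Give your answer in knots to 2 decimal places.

14.40 knots

Taking east as x and north as y: velocity relative to the water = (0.000, -13.800) knots; the water relative to ground = (4.100, 0.000) knots.
Velocity relative to ground = (0.000, -13.800) + (4.100, 0.000) = (4.100, -13.800) knots.
Speed = |(4.100, -13.800)| = 14.396 knots.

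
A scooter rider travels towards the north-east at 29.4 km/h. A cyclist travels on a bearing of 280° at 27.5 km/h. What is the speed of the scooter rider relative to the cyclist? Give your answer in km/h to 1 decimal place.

50.5 km/h

Taking east as x and north as y: scooter rider velocity = (20.789, 20.789) km/h; cyclist velocity = (-27.082, 4.775) km/h.
Velocity of scooter rider relative to cyclist = (20.789, 20.789) − (-27.082, 4.775) = (47.871, 16.014) km/h.
Magnitude = |(47.871, 16.014)| = 50.479 km/h.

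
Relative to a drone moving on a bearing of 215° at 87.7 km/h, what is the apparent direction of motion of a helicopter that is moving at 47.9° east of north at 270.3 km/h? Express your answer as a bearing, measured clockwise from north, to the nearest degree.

045°

Taking east as x and north as y: helicopter velocity = (200.556, 181.216) km/h; drone velocity = (-50.303, -71.840) km/h.
Velocity of helicopter relative to drone = (200.556, 181.216) − (-50.303, -71.840) = (250.859, 253.056) km/h.
Bearing = atan2(250.86, 253.06) = 44.75° clockwise from north.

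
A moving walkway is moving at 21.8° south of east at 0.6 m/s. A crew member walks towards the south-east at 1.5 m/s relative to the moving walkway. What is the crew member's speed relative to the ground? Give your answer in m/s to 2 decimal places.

2.07 m/s

Taking east as x and north as y: moving walkway velocity = (0.557, -0.223) m/s; crew member velocity relative to moving walkway = (1.061, -1.061) m/s.
Velocity relative to ground = (0.557, -0.223) + (1.061, -1.061) = (1.618, -1.283) m/s.
Speed = |(1.618, -1.283)| = 2.065 m/s.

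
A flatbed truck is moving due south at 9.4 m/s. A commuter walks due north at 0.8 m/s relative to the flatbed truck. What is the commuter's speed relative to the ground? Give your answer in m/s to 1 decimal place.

8.6 m/s

Taking east as x and north as y: flatbed truck velocity = (0.000, -9.400) m/s; commuter velocity relative to flatbed truck = (0.000, 0.800) m/s.
Velocity relative to ground = (0.000, -9.400) + (0.000, 0.800) = (0.000, -8.600) m/s.
Speed = |(0.000, -8.600)| = 8.600 m/s.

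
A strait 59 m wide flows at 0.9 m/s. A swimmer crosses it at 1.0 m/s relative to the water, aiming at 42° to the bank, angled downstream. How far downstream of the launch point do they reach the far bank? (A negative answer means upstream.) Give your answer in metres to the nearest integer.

Perpendicular speed = 0.669 m/s; crossing time = 59 / 0.669 = 88.174 s.
Net downstream speed = 1.643 m/s.
Drift = 1.643 × 88.174 = 144.883 m (downstream).

145 m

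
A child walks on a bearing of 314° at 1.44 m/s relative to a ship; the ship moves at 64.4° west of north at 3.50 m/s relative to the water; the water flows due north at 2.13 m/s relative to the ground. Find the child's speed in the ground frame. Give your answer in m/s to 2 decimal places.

6.26 m/s

In east/north components (m/s): child relative to ship = (-1.036, 1.000); ship relative to water = (-3.156, 1.512); water relative to ground = (0.000, 2.130).
Sum = (-4.192, 4.643) m/s.
Speed = |(-4.192, 4.643)| = 6.255 m/s.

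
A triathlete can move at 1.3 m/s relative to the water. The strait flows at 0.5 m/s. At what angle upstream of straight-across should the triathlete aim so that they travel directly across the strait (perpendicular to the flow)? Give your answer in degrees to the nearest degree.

23°

To cancel the current, the upstream component of the triathlete's velocity must equal the flow: 1.3 sin θ = 0.5.
sin θ = 0.5 / 1.3 = 0.3846.
θ = arcsin(0.3846) = 22.620°.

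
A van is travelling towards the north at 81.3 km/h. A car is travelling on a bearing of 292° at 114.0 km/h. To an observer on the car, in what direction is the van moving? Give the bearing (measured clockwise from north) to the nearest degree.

Taking east as x and north as y: van velocity = (0.000, 81.300) km/h; car velocity = (-105.699, 42.705) km/h.
Velocity of van relative to car = (0.000, 81.300) − (-105.699, 42.705) = (105.699, 38.595) km/h.
Bearing = atan2(105.70, 38.59) = 69.94° clockwise from north.

070°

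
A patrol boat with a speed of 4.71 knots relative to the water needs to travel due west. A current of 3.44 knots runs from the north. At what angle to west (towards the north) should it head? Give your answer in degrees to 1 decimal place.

The current pushes perpendicular to the desired track; the heading must have a component into the current equal to 3.44 knots: 4.71 sin θ = 3.44.
sin θ = 0.7304, so θ = 46.917°.

46.9°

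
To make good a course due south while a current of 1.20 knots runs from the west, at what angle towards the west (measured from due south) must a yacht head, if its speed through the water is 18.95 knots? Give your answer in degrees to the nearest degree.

The current pushes perpendicular to the desired track; the heading must have a component into the current equal to 1.20 knots: 18.95 sin θ = 1.20.
sin θ = 0.0633, so θ = 3.631°.

4°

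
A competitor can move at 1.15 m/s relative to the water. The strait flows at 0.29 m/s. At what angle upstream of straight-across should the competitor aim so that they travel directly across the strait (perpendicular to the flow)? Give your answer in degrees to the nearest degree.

To cancel the current, the upstream component of the competitor's velocity must equal the flow: 1.15 sin θ = 0.29.
sin θ = 0.29 / 1.15 = 0.2522.
θ = arcsin(0.2522) = 14.606°.

15°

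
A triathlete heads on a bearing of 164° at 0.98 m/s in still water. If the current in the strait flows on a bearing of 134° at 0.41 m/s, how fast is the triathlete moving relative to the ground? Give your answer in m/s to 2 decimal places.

Taking east as x and north as y: velocity relative to the water = (0.270, -0.942) m/s; the water relative to ground = (0.295, -0.285) m/s.
Velocity relative to ground = (0.270, -0.942) + (0.295, -0.285) = (0.565, -1.227) m/s.
Speed = |(0.565, -1.227)| = 1.351 m/s.

1.35 m/s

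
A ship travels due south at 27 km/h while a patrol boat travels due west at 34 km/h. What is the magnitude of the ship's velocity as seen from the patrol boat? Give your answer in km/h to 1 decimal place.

Taking east as x and north as y: ship velocity = (0.000, -27.000) km/h; patrol boat velocity = (-34.000, 0.000) km/h.
Velocity of ship relative to patrol boat = (0.000, -27.000) − (-34.000, 0.000) = (34.000, -27.000) km/h.
Magnitude = |(34.000, -27.000)| = 43.417 km/h.

43.4 km/h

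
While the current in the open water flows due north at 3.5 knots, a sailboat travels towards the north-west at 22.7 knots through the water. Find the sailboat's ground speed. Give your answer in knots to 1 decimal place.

25.3 knots

Taking east as x and north as y: velocity relative to the water = (-16.051, 16.051) knots; the water relative to ground = (0.000, 3.500) knots.
Velocity relative to ground = (-16.051, 16.051) + (0.000, 3.500) = (-16.051, 19.551) knots.
Speed = |(-16.051, 19.551)| = 25.296 knots.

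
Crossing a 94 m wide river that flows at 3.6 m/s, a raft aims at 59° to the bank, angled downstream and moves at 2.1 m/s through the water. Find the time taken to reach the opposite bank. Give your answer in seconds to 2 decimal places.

52.22 s

The component of the raft's velocity perpendicular to the bank is 2.1 × sin 59° = 1.800 m/s.
The current is parallel to the bank, so it does not affect the crossing time.
Time = 94 / 1.800 = 52.221 s.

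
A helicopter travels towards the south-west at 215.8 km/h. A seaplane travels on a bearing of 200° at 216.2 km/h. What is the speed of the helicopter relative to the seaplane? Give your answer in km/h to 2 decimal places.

93.50 km/h

Taking east as x and north as y: helicopter velocity = (-152.594, -152.594) km/h; seaplane velocity = (-73.945, -203.162) km/h.
Velocity of helicopter relative to seaplane = (-152.594, -152.594) − (-73.945, -203.162) = (-78.649, 50.568) km/h.
Magnitude = |(-78.649, 50.568)| = 93.503 km/h.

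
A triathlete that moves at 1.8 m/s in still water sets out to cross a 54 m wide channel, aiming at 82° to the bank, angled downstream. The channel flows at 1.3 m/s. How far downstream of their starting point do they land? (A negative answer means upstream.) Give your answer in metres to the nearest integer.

Perpendicular speed = 1.782 m/s; crossing time = 54 / 1.782 = 30.295 s.
Net downstream speed = 1.551 m/s.
Drift = 1.551 × 30.295 = 46.972 m (downstream).

47 m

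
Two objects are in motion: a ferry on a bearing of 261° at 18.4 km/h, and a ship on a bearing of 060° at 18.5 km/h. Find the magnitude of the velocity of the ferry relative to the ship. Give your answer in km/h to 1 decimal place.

Taking east as x and north as y: ferry velocity = (-18.173, -2.878) km/h; ship velocity = (16.021, 9.250) km/h.
Velocity of ferry relative to ship = (-18.173, -2.878) − (16.021, 9.250) = (-34.195, -12.128) km/h.
Magnitude = |(-34.195, -12.128)| = 36.282 km/h.

36.3 km/h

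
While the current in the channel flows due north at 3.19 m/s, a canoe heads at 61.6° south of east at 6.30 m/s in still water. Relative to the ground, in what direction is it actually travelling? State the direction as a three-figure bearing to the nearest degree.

128°

Taking east as x and north as y: velocity relative to the water = (2.996, -5.542) m/s; the water relative to ground = (0.000, 3.190) m/s.
Velocity relative to ground = (2.996, -5.542) + (0.000, 3.190) = (2.996, -2.352) m/s.
Bearing = atan2(3.00, -2.35) = 128.13° clockwise from north.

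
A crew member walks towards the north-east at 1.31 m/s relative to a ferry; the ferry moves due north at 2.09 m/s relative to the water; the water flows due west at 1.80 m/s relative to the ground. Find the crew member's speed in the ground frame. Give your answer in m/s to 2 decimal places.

3.14 m/s

In east/north components (m/s): crew member relative to ferry = (0.926, 0.926); ferry relative to water = (0.000, 2.090); water relative to ground = (-1.800, 0.000).
Sum = (-0.874, 3.016) m/s.
Speed = |(-0.874, 3.016)| = 3.140 m/s.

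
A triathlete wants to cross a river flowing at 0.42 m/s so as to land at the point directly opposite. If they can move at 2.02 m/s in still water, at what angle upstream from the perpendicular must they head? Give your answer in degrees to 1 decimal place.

12.0°

To cancel the current, the upstream component of the triathlete's velocity must equal the flow: 2.02 sin θ = 0.42.
sin θ = 0.42 / 2.02 = 0.2079.
θ = arcsin(0.2079) = 12.001°.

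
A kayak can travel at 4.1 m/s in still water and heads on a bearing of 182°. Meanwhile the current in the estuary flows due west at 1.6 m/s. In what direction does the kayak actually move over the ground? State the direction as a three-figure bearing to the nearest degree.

Taking east as x and north as y: velocity relative to the water = (-0.143, -4.098) m/s; the water relative to ground = (-1.600, 0.000) m/s.
Velocity relative to ground = (-0.143, -4.098) + (-1.600, 0.000) = (-1.743, -4.098) m/s.
Bearing = atan2(-1.74, -4.10) = 203.05° clockwise from north.

203°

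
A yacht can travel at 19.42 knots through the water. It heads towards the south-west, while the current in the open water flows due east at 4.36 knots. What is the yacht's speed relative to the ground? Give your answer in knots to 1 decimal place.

16.6 knots

Taking east as x and north as y: velocity relative to the water = (-13.732, -13.732) knots; the water relative to ground = (4.360, 0.000) knots.
Velocity relative to ground = (-13.732, -13.732) + (4.360, 0.000) = (-9.372, -13.732) knots.
Speed = |(-9.372, -13.732)| = 16.625 knots.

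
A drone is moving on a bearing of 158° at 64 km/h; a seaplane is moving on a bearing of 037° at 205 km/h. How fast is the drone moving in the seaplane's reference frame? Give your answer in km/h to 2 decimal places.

244.20 km/h

Taking east as x and north as y: drone velocity = (23.975, -59.340) km/h; seaplane velocity = (123.372, 163.720) km/h.
Velocity of drone relative to seaplane = (23.975, -59.340) − (123.372, 163.720) = (-99.397, -223.060) km/h.
Magnitude = |(-99.397, -223.060)| = 244.204 km/h.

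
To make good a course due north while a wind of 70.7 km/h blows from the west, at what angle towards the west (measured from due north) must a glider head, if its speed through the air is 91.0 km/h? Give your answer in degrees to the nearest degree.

The wind pushes perpendicular to the desired track; the heading must have a component into the wind equal to 70.7 km/h: 91.0 sin θ = 70.7.
sin θ = 0.7769, so θ = 50.980°.

51°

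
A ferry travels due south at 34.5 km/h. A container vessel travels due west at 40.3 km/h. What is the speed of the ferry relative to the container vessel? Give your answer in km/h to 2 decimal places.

53.05 km/h

Taking east as x and north as y: ferry velocity = (0.000, -34.500) km/h; container vessel velocity = (-40.300, 0.000) km/h.
Velocity of ferry relative to container vessel = (0.000, -34.500) − (-40.300, 0.000) = (40.300, -34.500) km/h.
Magnitude = |(40.300, -34.500)| = 53.050 km/h.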